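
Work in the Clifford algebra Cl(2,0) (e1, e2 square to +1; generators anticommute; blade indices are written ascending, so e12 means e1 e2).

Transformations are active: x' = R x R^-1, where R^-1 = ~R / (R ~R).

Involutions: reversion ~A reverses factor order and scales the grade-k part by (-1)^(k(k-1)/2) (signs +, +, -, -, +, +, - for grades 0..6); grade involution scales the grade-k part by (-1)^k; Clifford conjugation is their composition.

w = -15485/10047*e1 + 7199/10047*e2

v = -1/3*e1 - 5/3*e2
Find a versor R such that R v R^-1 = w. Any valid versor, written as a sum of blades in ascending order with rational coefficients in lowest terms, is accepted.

Why this works: both vectors square to 26/9, so q(v) = q(w) and R = v + w = -6278/3349*e1 - 3182/3349*e2 carries v to w — its own direction survives, the complement (v - w)/2 flips.
Answer: -6278/3349*e1 - 3182/3349*e2


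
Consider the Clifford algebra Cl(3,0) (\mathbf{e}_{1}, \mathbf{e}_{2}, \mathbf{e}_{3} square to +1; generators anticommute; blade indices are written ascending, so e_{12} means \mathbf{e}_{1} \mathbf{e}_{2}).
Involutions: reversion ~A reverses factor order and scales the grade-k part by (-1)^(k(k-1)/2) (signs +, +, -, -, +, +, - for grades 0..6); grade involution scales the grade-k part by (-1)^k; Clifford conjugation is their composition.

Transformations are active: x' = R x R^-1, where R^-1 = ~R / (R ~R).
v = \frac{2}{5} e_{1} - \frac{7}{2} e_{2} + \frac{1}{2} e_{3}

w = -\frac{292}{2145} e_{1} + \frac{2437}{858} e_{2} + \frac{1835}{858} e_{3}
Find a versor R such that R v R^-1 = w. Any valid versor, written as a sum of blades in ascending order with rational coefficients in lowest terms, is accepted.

Take R = v + w = \frac{566}{2145} e_{1} - \frac{283}{429} e_{2} + \frac{1132}{429} e_{3}. Because q(v) = q(w) = \frac{633}{50}, conjugation by R sends v exactly to w.
Answer: \frac{566}{2145} e_{1} - \frac{283}{429} e_{2} + \frac{1132}{429} e_{3}


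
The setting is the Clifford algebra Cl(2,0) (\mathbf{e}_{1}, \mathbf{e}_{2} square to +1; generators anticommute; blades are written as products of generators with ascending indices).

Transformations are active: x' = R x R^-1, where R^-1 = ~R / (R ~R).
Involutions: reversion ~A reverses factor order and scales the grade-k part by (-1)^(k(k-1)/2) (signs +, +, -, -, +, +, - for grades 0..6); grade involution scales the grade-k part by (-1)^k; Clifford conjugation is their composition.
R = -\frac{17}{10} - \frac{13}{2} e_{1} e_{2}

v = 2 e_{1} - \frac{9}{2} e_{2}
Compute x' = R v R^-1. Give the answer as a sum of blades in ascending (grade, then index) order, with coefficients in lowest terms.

~R = -\frac{17}{10} + \frac{13}{2} e_{1} e_{2}, and R ~R = \frac{2257}{50}, so R^-1 = ~R / (\frac{2257}{50}).
R v = \frac{517}{20} e_{1} + \frac{413}{20} e_{2}
Answer: -\frac{17817}{4514} e_{1} + \frac{6646}{2257} e_{2}


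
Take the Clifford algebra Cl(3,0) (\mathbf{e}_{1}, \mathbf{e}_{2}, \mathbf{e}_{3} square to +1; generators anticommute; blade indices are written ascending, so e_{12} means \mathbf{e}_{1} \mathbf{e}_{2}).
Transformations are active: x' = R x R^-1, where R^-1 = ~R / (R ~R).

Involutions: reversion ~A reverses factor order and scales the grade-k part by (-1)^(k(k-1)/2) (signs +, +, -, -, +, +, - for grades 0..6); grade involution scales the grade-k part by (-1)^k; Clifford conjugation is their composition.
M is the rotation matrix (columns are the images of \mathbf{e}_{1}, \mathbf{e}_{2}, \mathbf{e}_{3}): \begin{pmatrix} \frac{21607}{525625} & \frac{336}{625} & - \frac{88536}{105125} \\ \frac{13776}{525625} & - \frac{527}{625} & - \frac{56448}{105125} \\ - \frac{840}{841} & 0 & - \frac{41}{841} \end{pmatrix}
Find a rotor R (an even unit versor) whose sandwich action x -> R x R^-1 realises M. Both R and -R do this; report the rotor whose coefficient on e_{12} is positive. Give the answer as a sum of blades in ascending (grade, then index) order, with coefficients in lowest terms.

Method: write R = a + b12*e_{12} + b13*e_{13} + b23*e_{23} with a^2 + b12^2 + b13^2 + b23^2 = 1 (so R^-1 = ~R). Expanding the columns R e_j ~R gives tr M = 4a^2 - 1 and, from the antisymmetric part, M21 - M12 = -4a*b12, M13 - M31 = 4a*b13, M32 - M23 = -4a*b23.
Here tr M = -\frac{17889}{21025}, so a^2 = (1 + tr M)/4 = \frac{784}{21025} and a = ±\frac{28}{145}. Taking a = \frac{28}{145}: M21 - M12 = -\frac{10752}{21025}, M13 - M31 = \frac{16464}{105125}, M32 - M23 = \frac{56448}{105125}, giving b12 = \frac{96}{145}, b13 = \frac{147}{725}, b23 = -\frac{504}{725}, i.e. R = \frac{28}{145} + \frac{96}{145} e_{12} + \frac{147}{725} e_{13} - \frac{504}{725} e_{23}.
Its e_{12} coefficient is already positive.
Answer: \frac{28}{145} + \frac{96}{145} e_{12} + \frac{147}{725} e_{13} - \frac{504}{725} e_{23}. Note: both R and -R realise this M (trace -\frac{17889}{21025}); the covering map identifies them, and the e_{12}-coefficient sign is the tie-breaker.


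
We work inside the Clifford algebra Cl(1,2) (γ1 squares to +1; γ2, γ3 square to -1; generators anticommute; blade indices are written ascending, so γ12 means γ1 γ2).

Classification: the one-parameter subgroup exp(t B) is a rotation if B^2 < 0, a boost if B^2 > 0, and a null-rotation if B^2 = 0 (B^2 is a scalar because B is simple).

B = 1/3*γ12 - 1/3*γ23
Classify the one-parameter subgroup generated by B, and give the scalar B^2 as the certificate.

B^2 term by term: the squares give (1/3)^2*(γ12)^2 + (-1/3)^2*(γ23)^2 = 1/9*(+1) + 1/9*(-1) = 0 (each basis 2-blade squares to minus the product of its generators' squares); cross terms between blades sharing an index anticommute and cancel. So B^2 = 0.
Answer: null-rotation, certificate B^2 = 0. Note: conjugating B changes its blade decomposition but never the scalar B^2 = 0, whose sign settles the classification.


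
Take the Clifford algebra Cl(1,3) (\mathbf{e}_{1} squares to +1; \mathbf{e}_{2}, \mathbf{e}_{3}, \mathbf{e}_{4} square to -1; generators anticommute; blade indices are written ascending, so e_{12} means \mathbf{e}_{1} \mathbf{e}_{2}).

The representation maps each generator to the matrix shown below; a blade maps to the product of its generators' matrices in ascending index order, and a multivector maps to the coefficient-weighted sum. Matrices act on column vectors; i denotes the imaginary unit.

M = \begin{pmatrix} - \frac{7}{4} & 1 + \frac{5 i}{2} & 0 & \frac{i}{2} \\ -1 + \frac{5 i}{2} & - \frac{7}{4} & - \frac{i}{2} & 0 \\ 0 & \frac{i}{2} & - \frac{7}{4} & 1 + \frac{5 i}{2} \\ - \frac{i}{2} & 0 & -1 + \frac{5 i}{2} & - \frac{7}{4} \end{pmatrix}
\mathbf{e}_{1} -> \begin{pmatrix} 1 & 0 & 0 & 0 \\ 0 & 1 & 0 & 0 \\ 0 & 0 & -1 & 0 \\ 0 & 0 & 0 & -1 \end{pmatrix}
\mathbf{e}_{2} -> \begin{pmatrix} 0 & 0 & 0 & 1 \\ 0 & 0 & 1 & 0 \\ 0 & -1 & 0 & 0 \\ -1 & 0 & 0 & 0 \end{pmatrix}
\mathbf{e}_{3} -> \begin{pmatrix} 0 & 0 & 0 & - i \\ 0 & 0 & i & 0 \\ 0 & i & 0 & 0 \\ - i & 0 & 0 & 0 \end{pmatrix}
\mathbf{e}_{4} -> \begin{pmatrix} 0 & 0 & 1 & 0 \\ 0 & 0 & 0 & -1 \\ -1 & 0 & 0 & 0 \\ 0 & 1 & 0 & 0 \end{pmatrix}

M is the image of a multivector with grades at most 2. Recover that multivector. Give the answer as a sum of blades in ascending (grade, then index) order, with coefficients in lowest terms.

Method: the blade images are trace-orthogonal — tr(rho(e_A) rho(e_B)^-1) = 4 if A = B and 0 otherwise — and rho(e_A)^-1 = (e_A)^2 * rho(e_A) with (e_A)^2 = +1 or -1, so the coefficient of e_A in the preimage is (e_A)^2 * tr(M rho(e_A))/4.
Nonzero projections over blades of grade <= 2: 1: (1)^2 = +1, tr(M 1) = -7, coefficient -\frac{7}{4}; e_{13}: (e_{13})^2 = +1, tr(M rho(e_{13})) = -2, coefficient -\frac{1}{2}; e_{24}: (e_{24})^2 = -1, tr(M rho(e_{24})) = -4, coefficient 1; e_{34}: (e_{34})^2 = -1, tr(M rho(e_{34})) = 10, coefficient -\frac{5}{2}. Every other blade of grade <= 2 projects to 0.
Answer: -\frac{7}{4} - \frac{1}{2} e_{13} + e_{24} - \frac{5}{2} e_{34}


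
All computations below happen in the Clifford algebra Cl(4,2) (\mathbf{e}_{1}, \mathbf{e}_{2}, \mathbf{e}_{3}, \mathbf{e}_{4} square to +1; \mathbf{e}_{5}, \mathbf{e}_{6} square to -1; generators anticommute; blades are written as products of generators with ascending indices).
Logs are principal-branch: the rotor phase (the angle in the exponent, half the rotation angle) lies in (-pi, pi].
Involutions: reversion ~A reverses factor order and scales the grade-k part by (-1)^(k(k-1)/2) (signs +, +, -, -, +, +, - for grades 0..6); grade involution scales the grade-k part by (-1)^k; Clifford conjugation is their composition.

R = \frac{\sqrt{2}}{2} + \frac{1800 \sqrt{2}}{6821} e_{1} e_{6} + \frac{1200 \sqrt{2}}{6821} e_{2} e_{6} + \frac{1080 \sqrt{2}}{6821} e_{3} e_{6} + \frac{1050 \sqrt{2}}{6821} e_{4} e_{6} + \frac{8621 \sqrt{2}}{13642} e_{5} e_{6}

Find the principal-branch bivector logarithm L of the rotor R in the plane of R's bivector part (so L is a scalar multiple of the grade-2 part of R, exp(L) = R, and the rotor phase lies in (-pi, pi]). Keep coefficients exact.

The scalar part of R is \frac{\sqrt{2}}{2}, so the principal-branch rotor phase is pinned; divide the bivector part by its sine to get the unit plane — L is the phase times that plane.
Concretely: cos(phase) = \frac{\sqrt{2}}{2} gives phase = ±\frac{\pi}{4}, and since phase/sin(phase) is even the sign is immaterial: L = (phase/sin(phase)) * <R>_2 = (\frac{\sqrt{2} \pi}{4}) * <R>_2.
Answer: \frac{900 \pi}{6821} e_{1} e_{6} + \frac{600 \pi}{6821} e_{2} e_{6} + \frac{540 \pi}{6821} e_{3} e_{6} + \frac{525 \pi}{6821} e_{4} e_{6} + \frac{8621 \pi}{27284} e_{5} e_{6}


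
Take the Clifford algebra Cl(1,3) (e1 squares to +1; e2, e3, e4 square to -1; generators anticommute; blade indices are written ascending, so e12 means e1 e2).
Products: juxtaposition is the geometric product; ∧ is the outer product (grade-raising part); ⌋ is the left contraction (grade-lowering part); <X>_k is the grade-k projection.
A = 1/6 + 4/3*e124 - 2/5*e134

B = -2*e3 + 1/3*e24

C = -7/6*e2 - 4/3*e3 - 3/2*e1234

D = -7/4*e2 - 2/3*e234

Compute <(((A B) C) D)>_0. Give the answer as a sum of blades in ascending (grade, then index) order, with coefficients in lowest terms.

step 1: -4/9*e1 - 1/3*e3 + 4/5*e14 + 1/18*e24 + 2/15*e123 + 8/3*e1234
step 2: 32/9 + 73/540*e4 + 94/135*e12 + 191/540*e13 - 143/90*e23 - 281/90*e124 + 188/45*e134 + 20/27*e234
step 3: -40/81 + 329/270*e1 - 56/9*e2 + 1001/360*e3 - 143/135*e4 + 376/135*e12 + 281/135*e13 + 1967/360*e14 + 73/810*e23 + 511/2160*e24 + 35/27*e34 + 1337/2160*e123 - 191/810*e124 + 188/405*e134 - 64/27*e234 - 329/45*e1234
step 4: -40/81
Answer: -40/81


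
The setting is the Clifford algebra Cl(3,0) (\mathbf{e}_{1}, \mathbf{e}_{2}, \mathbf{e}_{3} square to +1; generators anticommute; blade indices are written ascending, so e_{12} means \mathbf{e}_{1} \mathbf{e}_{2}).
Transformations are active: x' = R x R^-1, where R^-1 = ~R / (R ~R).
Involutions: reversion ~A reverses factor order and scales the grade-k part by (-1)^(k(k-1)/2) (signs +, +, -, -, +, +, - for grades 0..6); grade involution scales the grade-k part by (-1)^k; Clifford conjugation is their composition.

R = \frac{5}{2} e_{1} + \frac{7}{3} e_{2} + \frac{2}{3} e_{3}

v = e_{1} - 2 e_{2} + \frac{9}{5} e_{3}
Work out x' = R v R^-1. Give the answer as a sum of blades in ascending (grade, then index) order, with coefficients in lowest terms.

~R = \frac{5}{2} e_{1} + \frac{7}{3} e_{2} + \frac{2}{3} e_{3}, and R ~R = \frac{437}{36}, so R^-1 = ~R / (\frac{437}{36}).
R v = -\frac{29}{30} - \frac{22}{3} e_{12} + \frac{23}{6} e_{13} + \frac{83}{15} e_{23}
Answer: -\frac{611}{437} e_{1} + \frac{3558}{2185} e_{2} - \frac{833}{437} e_{3}


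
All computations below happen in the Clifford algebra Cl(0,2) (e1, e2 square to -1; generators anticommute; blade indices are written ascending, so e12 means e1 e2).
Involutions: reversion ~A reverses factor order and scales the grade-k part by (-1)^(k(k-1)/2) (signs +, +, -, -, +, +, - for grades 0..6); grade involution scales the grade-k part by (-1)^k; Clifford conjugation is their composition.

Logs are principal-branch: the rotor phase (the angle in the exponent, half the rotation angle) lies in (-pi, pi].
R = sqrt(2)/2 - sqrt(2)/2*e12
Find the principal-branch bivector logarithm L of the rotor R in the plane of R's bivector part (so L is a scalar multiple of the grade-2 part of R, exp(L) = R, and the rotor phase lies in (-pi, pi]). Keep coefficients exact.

The scalar part of R is sqrt(2)/2, which fixes the principal-branch rotor phase; the unit plane is then the bivector part divided by the sine of that phase, and L is that plane scaled by the phase.
Concretely: cos(phase) = sqrt(2)/2 gives phase = ±pi/4, and since phase/sin(phase) is even the sign is immaterial: L = (phase/sin(phase)) * <R>_2 = (sqrt(2)*pi/4) * <R>_2.
Answer: -pi/4*e12


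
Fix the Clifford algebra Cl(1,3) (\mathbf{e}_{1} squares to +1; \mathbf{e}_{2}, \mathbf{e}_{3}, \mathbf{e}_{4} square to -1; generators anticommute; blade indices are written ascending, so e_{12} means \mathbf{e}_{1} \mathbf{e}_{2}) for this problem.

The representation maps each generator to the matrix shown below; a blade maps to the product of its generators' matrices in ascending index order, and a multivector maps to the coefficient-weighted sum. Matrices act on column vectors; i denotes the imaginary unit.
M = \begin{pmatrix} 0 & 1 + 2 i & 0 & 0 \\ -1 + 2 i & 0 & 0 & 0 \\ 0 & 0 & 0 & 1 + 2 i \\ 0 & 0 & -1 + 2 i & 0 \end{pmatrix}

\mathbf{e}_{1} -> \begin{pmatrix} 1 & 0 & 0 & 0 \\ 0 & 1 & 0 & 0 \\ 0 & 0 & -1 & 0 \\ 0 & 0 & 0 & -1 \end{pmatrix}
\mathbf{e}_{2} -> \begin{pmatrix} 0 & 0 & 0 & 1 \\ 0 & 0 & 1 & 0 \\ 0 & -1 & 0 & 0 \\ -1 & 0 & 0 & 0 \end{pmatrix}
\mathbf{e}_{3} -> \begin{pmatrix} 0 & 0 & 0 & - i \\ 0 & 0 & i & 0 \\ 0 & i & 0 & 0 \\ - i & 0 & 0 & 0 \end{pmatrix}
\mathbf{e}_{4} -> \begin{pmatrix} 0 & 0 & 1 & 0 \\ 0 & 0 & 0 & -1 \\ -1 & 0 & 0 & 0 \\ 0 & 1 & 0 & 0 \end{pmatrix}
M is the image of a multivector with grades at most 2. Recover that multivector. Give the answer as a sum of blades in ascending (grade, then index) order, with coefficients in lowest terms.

Method: the blade images are trace-orthogonal — tr(rho(e_A) rho(e_B)^-1) = 4 if A = B and 0 otherwise — and rho(e_A)^-1 = (e_A)^2 * rho(e_A) with (e_A)^2 = +1 or -1, so the coefficient of e_A in the preimage is (e_A)^2 * tr(M rho(e_A))/4.
Nonzero projections over blades of grade <= 2: e_{24}: (e_{24})^2 = -1, tr(M rho(e_{24})) = -4, coefficient 1; e_{34}: (e_{34})^2 = -1, tr(M rho(e_{34})) = 8, coefficient -2. Every other blade of grade <= 2 projects to 0.
Answer: e_{24} - 2 e_{34}


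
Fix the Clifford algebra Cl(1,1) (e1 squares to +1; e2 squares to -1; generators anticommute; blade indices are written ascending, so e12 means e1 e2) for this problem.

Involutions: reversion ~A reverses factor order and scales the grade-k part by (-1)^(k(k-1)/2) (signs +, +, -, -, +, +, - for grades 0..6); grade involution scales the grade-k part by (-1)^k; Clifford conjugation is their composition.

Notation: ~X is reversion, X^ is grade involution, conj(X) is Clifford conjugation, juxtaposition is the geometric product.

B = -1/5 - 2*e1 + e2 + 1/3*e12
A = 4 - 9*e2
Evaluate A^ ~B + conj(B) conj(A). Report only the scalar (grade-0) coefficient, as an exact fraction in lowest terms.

first term: -49/5 - 11*e1 + 11/5*e2 + 50/3*e12
second term: 41/5 + 11*e1 - 29/5*e2 + 50/3*e12
Answer: -8/5


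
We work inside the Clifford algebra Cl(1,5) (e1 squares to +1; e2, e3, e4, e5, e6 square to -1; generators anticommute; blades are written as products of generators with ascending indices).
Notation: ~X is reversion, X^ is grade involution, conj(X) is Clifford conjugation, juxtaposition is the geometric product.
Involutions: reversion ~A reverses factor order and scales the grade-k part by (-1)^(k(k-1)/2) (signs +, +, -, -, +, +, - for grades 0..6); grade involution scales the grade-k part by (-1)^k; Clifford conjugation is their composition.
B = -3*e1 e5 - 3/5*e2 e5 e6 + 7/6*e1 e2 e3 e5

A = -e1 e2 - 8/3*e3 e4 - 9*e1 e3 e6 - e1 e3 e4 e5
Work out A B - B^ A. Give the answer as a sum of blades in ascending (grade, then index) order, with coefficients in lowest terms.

first term: -7/6*e2 e4 - 3*e2 e5 + 3*e3 e4 - 7/6*e3 e5 - 3/5*e1 e5 e6 + 21/2*e2 e5 e6 - 27*e3 e5 e6 + 27/5*e1 e2 e3 e5 - 28/9*e1 e2 e4 e5 + 8*e1 e3 e4 e5 + 3/5*e1 e2 e3 e4 e6 + 8/5*e2 e3 e4 e5 e6
second term: 7/6*e2 e4 + 3*e2 e5 + 3*e3 e4 - 7/6*e3 e5 - 3/5*e1 e5 e6 + 21/2*e2 e5 e6 + 27*e3 e5 e6 - 27/5*e1 e2 e3 e5 + 28/9*e1 e2 e4 e5 + 8*e1 e3 e4 e5 + 3/5*e1 e2 e3 e4 e6 - 8/5*e2 e3 e4 e5 e6
Answer: -7/3*e2 e4 - 6*e2 e5 - 54*e3 e5 e6 + 54/5*e1 e2 e3 e5 - 56/9*e1 e2 e4 e5 + 16/5*e2 e3 e4 e5 e6


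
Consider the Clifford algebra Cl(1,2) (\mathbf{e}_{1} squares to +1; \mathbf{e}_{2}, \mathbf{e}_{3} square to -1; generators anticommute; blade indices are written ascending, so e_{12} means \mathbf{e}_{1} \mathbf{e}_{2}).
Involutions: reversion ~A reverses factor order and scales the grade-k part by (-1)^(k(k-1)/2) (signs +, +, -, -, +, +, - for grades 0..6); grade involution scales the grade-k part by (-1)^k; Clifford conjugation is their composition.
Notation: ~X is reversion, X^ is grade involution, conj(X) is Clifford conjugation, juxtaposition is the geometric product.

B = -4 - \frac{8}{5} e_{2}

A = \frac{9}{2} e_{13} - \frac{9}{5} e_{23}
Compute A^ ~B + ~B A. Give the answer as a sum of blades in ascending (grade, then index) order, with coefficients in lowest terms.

first term: \frac{72}{25} e_{3} - 18 e_{13} + \frac{36}{5} e_{23} + \frac{36}{5} e_{123}
second term: -\frac{72}{25} e_{3} - 18 e_{13} + \frac{36}{5} e_{23} + \frac{36}{5} e_{123}
Answer: -36 e_{13} + \frac{72}{5} e_{23} + \frac{72}{5} e_{123}


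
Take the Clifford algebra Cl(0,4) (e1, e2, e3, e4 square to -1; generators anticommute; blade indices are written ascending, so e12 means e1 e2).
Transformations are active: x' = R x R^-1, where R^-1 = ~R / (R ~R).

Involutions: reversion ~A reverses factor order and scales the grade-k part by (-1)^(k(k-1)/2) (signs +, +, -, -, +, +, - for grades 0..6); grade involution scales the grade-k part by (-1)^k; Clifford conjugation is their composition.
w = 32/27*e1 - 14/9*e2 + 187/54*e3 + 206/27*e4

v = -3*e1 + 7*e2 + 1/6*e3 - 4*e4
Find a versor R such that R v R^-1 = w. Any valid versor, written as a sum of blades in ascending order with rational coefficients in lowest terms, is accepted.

Why this works: both vectors square to -2665/36, so q(v) = q(w) and R = v + w = -49/27*e1 + 49/9*e2 + 98/27*e3 + 98/27*e4 carries v to w — its own direction survives, the complement (v - w)/2 flips.
Answer: -49/27*e1 + 49/9*e2 + 98/27*e3 + 98/27*e4


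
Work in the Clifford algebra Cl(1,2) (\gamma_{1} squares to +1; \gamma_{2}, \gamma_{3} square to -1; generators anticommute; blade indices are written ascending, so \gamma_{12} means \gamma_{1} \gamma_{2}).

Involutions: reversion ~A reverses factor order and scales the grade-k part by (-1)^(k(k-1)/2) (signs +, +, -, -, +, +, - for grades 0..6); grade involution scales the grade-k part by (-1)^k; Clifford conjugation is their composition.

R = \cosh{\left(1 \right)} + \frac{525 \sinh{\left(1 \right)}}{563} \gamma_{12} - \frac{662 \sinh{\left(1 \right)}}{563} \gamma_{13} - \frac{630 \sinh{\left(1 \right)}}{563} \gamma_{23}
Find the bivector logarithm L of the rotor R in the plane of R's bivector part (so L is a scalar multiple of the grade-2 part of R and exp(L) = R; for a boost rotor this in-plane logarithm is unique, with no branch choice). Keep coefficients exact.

The scalar part of R is \cosh{\left(1 \right)}, giving the rapidity magnitude (cosh is even); the bivector part supplies orientation, its quotient by sinh of the rapidity is the plane, and L = rapidity * plane — unique in that plane, since flipping both signs leaves L unchanged.
Concretely: cosh(rapidity) = \cosh{\left(1 \right)} gives rapidity = ±1, and since rapidity/sinh(rapidity) is even the sign is immaterial: L = (rapidity/sinh(rapidity)) * <R>_2 = (\frac{1}{\sinh{\left(1 \right)}}) * <R>_2.
Answer: \frac{525}{563} \gamma_{12} - \frac{662}{563} \gamma_{13} - \frac{630}{563} \gamma_{23}


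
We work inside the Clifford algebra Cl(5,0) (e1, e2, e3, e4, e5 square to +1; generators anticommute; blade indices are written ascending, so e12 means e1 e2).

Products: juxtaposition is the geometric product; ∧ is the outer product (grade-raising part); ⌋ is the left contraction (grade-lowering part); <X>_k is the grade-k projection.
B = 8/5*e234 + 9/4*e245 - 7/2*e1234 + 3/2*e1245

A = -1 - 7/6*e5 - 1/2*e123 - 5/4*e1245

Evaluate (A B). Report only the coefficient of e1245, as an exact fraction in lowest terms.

step 1: -15/8 + 45/16*e1 - 7/4*e4 + 4/5*e14 - 21/8*e24 + 35/8*e35 + 7/4*e124 + 2*e135 - 8/5*e234 - 9/4*e245 + 3/4*e345 + 7/2*e1234 - 3/2*e1245 + 9/8*e1345 + 28/15*e2345 + 49/12*e12345
Answer: -3/2


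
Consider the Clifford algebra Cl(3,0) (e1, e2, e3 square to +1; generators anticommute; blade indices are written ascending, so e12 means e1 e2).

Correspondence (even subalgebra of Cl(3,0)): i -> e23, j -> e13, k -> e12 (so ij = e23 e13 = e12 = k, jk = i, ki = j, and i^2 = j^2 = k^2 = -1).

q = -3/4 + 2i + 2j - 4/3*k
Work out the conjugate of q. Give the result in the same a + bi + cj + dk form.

In blades: q = -3/4 - 4/3*e12 + 2*e13 + 2*e23.
Quaternion conjugation is reversion on the even subalgebra: the scalar is fixed and every grade-2 blade flips sign, giving -3/4 + 4/3*e12 - 2*e13 - 2*e23; translating back:
Answer: -3/4 - 2i - 2j + 4/3*k


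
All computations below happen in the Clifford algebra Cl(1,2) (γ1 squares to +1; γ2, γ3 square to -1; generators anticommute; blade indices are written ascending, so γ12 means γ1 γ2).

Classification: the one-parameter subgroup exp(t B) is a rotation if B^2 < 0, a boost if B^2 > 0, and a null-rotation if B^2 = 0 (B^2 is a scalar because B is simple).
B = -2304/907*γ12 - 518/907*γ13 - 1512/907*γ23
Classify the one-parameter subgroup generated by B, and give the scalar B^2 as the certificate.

B^2 term by term: the squares give (-2304/907)^2*(γ12)^2 + (-518/907)^2*(γ13)^2 + (-1512/907)^2*(γ23)^2 = 5308416/822649*(+1) + 268324/822649*(+1) + 2286144/822649*(-1) = 4 (each basis 2-blade squares to minus the product of its generators' squares); cross terms between blades sharing an index anticommute and cancel. So B^2 = 4.
Answer: boost, certificate B^2 = 4. The scalar 4 is the complete invariant here: its sign names the subgroup type.


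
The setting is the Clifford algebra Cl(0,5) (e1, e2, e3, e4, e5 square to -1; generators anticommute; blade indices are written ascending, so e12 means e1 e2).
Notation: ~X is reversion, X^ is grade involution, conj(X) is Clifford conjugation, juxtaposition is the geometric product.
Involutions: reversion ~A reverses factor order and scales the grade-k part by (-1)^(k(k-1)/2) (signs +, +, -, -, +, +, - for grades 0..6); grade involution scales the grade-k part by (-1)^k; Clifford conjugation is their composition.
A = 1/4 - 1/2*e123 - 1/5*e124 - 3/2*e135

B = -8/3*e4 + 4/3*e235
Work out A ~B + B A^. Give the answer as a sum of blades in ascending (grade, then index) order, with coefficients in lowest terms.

first term: -2/3*e4 - 38/15*e12 - 2/3*e15 - 1/3*e235 + 4/3*e1234 - 64/15*e1345
second term: -2/3*e4 + 38/15*e12 + 2/3*e15 + 1/3*e235 + 4/3*e1234 - 64/15*e1345
Answer: -4/3*e4 + 8/3*e1234 - 128/15*e1345


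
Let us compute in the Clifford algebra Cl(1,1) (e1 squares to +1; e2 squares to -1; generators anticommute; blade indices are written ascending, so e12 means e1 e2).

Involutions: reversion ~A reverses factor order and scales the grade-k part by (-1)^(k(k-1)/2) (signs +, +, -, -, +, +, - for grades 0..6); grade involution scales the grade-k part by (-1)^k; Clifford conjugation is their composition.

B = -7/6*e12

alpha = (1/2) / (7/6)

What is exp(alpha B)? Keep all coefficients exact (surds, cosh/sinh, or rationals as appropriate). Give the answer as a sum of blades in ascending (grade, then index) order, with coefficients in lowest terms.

B^2 = (-7/6)^2*(e12)^2 = 49/36*(+1) = 49/36 (a basis 2-blade squares to minus the product of its generators' squares).
B^2 = 49/36 — the positive square puts this in the hyperbolic regime; l = 7/6, alpha*l = 1/2, so exp(alpha B) = cosh(1/2) + (sinh(1/2)/(7/6))*B = cosh(1/2) + (6*sinh(1/2)/7)*B.
Answer: cosh(1/2) - sinh(1/2)*e12


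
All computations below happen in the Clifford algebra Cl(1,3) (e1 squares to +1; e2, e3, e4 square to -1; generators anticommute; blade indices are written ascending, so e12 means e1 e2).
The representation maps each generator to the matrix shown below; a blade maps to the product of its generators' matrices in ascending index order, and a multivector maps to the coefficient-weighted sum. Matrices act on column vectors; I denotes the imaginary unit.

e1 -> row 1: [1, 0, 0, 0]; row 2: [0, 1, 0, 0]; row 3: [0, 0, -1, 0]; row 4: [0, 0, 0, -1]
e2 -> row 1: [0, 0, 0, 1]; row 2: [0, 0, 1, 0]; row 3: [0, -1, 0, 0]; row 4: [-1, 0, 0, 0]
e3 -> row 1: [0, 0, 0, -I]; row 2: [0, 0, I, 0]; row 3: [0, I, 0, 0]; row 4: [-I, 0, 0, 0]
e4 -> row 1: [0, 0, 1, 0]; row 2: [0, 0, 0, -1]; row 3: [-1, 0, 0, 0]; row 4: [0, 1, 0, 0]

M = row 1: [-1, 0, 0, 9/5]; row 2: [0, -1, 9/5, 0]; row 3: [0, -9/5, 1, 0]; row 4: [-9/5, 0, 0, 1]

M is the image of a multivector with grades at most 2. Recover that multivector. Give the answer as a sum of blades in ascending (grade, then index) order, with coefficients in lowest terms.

Method: the blade images are trace-orthogonal — tr(rho(e_A) rho(e_B)^-1) = 4 if A = B and 0 otherwise — and rho(e_A)^-1 = (e_A)^2 * rho(e_A) with (e_A)^2 = +1 or -1, so the coefficient of e_A in the preimage is (e_A)^2 * tr(M rho(e_A))/4.
Nonzero projections over blades of grade <= 2: e1: (e1)^2 = +1, tr(M rho(e1)) = -4, coefficient -1; e2: (e2)^2 = -1, tr(M rho(e2)) = -36/5, coefficient 9/5. Every other blade of grade <= 2 projects to 0.
Answer: -e1 + 9/5*e2


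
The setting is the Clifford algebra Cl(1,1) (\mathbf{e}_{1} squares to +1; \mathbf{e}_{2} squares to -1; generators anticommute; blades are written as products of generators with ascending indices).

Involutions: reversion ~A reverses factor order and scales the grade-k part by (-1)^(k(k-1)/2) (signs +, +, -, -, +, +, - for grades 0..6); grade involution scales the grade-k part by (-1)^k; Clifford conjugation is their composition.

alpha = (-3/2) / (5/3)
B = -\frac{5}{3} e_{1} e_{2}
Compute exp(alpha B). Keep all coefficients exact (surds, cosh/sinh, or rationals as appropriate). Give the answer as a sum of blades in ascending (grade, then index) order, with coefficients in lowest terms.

B^2 = (-\frac{5}{3})^2*(e_{1} e_{2})^2 = \frac{25}{9}*(+1) = \frac{25}{9} (a basis 2-blade squares to minus the product of its generators' squares).
B^2 = \frac{25}{9} — a positive square means the series sums to a boost: l = \frac{5}{3}, alpha*l = - \frac{3}{2}, so exp(alpha B) = cosh(- \frac{3}{2}) + (sinh(- \frac{3}{2})/(\frac{5}{3}))*B = \cosh{\left(\frac{3}{2} \right)} + (- \frac{3 \sinh{\left(\frac{3}{2} \right)}}{5})*B.
Answer: \cosh{\left(\frac{3}{2} \right)} + \sinh{\left(\frac{3}{2} \right)} e_{1} e_{2}


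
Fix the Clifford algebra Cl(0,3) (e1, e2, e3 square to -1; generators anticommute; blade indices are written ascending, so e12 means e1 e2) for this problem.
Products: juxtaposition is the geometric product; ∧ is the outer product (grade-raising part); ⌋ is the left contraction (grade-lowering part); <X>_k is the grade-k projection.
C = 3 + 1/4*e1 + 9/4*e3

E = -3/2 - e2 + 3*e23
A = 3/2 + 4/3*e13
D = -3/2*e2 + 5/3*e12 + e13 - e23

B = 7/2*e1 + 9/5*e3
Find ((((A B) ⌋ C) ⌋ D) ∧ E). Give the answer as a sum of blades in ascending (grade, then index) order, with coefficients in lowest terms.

step 1: 57/20*e1 + 221/30*e3
step 2: -1383/80
step 3: 4149/160*e2 - 461/16*e12 - 1383/80*e13 + 1383/80*e23
step 4: -12447/320*e2 + 1383/32*e12 + 4149/160*e13 - 4149/160*e23 - 1383/80*e123
Answer: -12447/320*e2 + 1383/32*e12 + 4149/160*e13 - 4149/160*e23 - 1383/80*e123


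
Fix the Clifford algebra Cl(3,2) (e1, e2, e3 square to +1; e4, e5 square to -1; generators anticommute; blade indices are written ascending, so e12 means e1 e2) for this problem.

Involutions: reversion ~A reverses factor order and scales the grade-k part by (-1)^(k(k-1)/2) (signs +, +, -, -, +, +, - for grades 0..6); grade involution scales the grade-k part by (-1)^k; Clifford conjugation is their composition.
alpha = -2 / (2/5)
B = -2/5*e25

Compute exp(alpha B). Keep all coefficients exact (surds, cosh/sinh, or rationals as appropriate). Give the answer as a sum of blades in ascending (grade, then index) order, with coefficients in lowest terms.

B^2 = (-2/5)^2*(e25)^2 = 4/25*(+1) = 4/25 (a basis 2-blade squares to minus the product of its generators' squares).
B^2 = 4/25 — the positive square puts this in the hyperbolic regime; l = 2/5, alpha*l = -2, so exp(alpha B) = cosh(-2) + (sinh(-2)/(2/5))*B = cosh(2) + (-5*sinh(2)/2)*B.
Answer: cosh(2) + sinh(2)*e25


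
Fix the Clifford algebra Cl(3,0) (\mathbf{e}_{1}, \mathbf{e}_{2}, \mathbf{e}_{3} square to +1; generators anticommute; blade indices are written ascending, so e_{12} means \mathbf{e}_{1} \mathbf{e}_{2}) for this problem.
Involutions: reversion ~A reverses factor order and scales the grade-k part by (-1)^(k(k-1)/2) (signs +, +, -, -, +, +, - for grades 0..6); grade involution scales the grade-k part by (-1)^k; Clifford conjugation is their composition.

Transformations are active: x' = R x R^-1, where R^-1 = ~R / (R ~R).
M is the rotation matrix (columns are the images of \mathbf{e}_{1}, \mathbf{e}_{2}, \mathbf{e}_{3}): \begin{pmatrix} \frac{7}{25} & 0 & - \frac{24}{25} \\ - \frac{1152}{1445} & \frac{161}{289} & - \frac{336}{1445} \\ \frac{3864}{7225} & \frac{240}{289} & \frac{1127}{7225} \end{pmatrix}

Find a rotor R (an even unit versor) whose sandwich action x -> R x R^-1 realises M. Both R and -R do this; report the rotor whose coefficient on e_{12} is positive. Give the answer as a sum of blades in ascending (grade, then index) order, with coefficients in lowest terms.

Method: write R = a + b12*e_{12} + b13*e_{13} + b23*e_{23} with a^2 + b12^2 + b13^2 + b23^2 = 1 (so R^-1 = ~R). Expanding the columns R e_j ~R gives tr M = 4a^2 - 1 and, from the antisymmetric part, M21 - M12 = -4a*b12, M13 - M31 = 4a*b13, M32 - M23 = -4a*b23.
Here tr M = \frac{287}{289}, so a^2 = (1 + tr M)/4 = \frac{144}{289} and a = ±\frac{12}{17}. Taking a = \frac{12}{17}: M21 - M12 = -\frac{1152}{1445}, M13 - M31 = -\frac{432}{289}, M32 - M23 = \frac{1536}{1445}, giving b12 = \frac{24}{85}, b13 = -\frac{9}{17}, b23 = -\frac{32}{85}, i.e. R = \frac{12}{17} + \frac{24}{85} e_{12} - \frac{9}{17} e_{13} - \frac{32}{85} e_{23}.
Its e_{12} coefficient is already positive.
Answer: \frac{12}{17} + \frac{24}{85} e_{12} - \frac{9}{17} e_{13} - \frac{32}{85} e_{23}. Key observation: the double cover Spin(3) -> SO(3) sends R and -R to the same matrix (trace \frac{287}{289} here), so the stated sign of the e_{12} coefficient is what selects one sheet.


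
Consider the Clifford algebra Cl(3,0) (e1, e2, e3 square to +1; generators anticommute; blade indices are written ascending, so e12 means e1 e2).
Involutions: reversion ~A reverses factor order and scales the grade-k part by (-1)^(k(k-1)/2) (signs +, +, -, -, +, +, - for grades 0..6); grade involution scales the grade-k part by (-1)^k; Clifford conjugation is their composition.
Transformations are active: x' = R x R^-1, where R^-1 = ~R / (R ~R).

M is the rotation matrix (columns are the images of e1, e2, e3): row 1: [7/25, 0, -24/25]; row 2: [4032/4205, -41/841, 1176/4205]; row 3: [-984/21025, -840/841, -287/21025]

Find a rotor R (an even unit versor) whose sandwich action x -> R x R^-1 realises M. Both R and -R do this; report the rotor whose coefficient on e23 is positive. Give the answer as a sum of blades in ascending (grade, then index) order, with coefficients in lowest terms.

Method: write R = a + b12*e12 + b13*e13 + b23*e23 with a^2 + b12^2 + b13^2 + b23^2 = 1 (so R^-1 = ~R). Expanding the columns R e_j ~R gives tr M = 4a^2 - 1 and, from the antisymmetric part, M21 - M12 = -4a*b12, M13 - M31 = 4a*b13, M32 - M23 = -4a*b23.
Here tr M = 183/841, so a^2 = (1 + tr M)/4 = 256/841 and a = ±16/29. Taking a = 16/29: M21 - M12 = 4032/4205, M13 - M31 = -768/841, M32 - M23 = -5376/4205, giving b12 = -63/145, b13 = -12/29, b23 = 84/145, i.e. R = 16/29 - 63/145*e12 - 12/29*e13 + 84/145*e23.
Its e23 coefficient is already positive.
Answer: 16/29 - 63/145*e12 - 12/29*e13 + 84/145*e23. Sheet selection: the two-to-one cover makes ±R indistinguishable at the matrix level (trace 183/841), so uniqueness comes from the required sign on e23.


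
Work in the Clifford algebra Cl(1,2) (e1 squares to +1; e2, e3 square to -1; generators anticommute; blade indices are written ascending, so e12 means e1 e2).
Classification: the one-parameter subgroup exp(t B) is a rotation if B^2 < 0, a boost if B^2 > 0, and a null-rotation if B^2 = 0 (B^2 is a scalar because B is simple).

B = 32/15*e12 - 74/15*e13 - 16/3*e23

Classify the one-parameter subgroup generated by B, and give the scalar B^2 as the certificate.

B^2 term by term: the squares give (32/15)^2*(e12)^2 + (-74/15)^2*(e13)^2 + (-16/3)^2*(e23)^2 = 1024/225*(+1) + 5476/225*(+1) + 256/9*(-1) = 4/9 (each basis 2-blade squares to minus the product of its generators' squares); cross terms between blades sharing an index anticommute and cancel. So B^2 = 4/9.
Answer: boost, certificate B^2 = 4/9. Key observation: B^2 = 4/9 is a conjugation invariant, so its sign decides the class regardless of the surface form of B.


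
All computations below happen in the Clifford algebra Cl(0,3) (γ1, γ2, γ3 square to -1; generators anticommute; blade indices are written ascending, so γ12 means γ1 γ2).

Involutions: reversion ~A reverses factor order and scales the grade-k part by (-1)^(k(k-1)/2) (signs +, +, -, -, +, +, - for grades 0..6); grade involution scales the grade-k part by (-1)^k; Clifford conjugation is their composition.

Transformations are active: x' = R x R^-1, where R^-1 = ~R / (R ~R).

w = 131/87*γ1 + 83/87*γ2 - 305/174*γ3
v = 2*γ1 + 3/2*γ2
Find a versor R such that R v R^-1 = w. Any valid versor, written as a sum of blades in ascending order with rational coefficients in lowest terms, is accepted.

Since q(v) = q(w) = -25/4, the sum R = v + w = 305/87*γ1 + 427/174*γ2 - 305/174*γ3 does the job whenever invertible.
Answer: 305/87*γ1 + 427/174*γ2 - 305/174*γ3


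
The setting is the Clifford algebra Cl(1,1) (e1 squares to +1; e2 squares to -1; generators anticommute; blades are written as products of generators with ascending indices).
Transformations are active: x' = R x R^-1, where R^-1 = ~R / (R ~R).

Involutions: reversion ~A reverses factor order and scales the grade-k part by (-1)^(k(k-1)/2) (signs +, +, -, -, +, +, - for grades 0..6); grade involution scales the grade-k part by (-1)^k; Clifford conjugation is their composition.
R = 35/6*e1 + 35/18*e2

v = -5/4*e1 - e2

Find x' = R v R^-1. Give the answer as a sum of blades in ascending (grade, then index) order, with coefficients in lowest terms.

~R = 35/6*e1 + 35/18*e2, and R ~R = 2450/81, so R^-1 = ~R / (2450/81).
R v = -385/72 - 245/72*e1 e2
Answer: -13/16*e1 + 5/16*e2


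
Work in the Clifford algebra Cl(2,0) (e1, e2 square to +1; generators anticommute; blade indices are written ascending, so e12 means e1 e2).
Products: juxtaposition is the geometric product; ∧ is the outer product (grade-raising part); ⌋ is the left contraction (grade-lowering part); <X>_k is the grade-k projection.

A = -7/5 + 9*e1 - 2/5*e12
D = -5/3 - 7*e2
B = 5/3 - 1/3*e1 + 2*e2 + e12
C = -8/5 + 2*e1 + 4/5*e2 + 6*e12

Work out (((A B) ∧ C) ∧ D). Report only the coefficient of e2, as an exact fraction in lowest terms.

step 1: -74/15 + 44/3*e1 + 91/15*e2 + 239/15*e12
step 2: 592/75 - 100/3*e1 - 1024/75*e2 - 4162/75*e12
step 3: -592/45 + 500/9*e1 - 7312/225*e2 + 14662/45*e12
Answer: -7312/225


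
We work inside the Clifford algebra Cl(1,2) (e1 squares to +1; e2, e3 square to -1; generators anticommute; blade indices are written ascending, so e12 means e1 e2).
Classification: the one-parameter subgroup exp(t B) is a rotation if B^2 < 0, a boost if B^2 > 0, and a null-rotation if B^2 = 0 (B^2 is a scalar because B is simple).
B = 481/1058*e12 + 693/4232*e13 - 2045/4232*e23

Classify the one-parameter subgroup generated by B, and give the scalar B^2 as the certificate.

B^2 term by term: the squares give (481/1058)^2*(e12)^2 + (693/4232)^2*(e13)^2 + (-2045/4232)^2*(e23)^2 = 231361/1119364*(+1) + 480249/17909824*(+1) + 4182025/17909824*(-1) = 0 (each basis 2-blade squares to minus the product of its generators' squares); cross terms between blades sharing an index anticommute and cancel. So B^2 = 0.
Answer: null-rotation, certificate B^2 = 0. No conjugation can change B^2 = 0; the sign gives the class.


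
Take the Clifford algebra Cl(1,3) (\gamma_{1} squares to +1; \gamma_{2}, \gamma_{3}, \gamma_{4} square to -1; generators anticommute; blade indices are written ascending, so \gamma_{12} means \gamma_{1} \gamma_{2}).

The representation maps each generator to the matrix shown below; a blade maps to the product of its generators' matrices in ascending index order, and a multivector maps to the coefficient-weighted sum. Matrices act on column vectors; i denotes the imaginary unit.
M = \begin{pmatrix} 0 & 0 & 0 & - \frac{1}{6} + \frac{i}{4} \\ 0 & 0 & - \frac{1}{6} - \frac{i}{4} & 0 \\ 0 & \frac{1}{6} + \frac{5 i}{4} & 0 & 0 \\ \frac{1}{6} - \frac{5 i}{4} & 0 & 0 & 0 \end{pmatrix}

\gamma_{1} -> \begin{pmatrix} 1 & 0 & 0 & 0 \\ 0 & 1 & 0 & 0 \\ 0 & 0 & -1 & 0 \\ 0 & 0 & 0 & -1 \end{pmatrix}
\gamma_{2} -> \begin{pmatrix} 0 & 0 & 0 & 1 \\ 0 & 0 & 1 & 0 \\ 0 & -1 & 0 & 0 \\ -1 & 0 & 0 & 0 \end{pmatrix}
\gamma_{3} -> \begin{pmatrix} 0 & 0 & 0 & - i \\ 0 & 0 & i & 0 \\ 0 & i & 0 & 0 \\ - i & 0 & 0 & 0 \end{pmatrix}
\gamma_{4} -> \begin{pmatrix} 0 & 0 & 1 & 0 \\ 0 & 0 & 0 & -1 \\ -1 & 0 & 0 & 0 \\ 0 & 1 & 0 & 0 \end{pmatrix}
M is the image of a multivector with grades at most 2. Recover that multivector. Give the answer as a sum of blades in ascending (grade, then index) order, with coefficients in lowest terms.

Method: the blade images are trace-orthogonal — tr(rho(e_A) rho(e_B)^-1) = 4 if A = B and 0 otherwise — and rho(e_A)^-1 = (e_A)^2 * rho(e_A) with (e_A)^2 = +1 or -1, so the coefficient of e_A in the preimage is (e_A)^2 * tr(M rho(e_A))/4.
Nonzero projections over blades of grade <= 2: \gamma_{2}: (\gamma_{2})^2 = -1, tr(M rho(\gamma_{2})) = \frac{2}{3}, coefficient -\frac{1}{6}; \gamma_{3}: (\gamma_{3})^2 = -1, tr(M rho(\gamma_{3})) = -2, coefficient \frac{1}{2}; \gamma_{13}: (\gamma_{13})^2 = +1, tr(M rho(\gamma_{13})) = -3, coefficient -\frac{3}{4}. Every other blade of grade <= 2 projects to 0.
Answer: -\frac{1}{6} \gamma_{2} + \frac{1}{2} \gamma_{3} - \frac{3}{4} \gamma_{13}


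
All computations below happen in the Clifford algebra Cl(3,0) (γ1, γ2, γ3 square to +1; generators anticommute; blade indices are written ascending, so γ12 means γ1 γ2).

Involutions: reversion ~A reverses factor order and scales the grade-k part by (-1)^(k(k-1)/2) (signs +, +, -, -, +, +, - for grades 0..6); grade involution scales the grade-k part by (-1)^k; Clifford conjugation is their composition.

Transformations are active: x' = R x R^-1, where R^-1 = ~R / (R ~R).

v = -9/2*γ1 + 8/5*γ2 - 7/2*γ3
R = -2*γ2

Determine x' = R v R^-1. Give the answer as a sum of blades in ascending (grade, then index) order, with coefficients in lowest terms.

~R = -2*γ2, and R ~R = 4, so R^-1 = ~R / (4).
R v = -16/5 - 9*γ12 + 7*γ23
Answer: 9/2*γ1 + 8/5*γ2 + 7/2*γ3


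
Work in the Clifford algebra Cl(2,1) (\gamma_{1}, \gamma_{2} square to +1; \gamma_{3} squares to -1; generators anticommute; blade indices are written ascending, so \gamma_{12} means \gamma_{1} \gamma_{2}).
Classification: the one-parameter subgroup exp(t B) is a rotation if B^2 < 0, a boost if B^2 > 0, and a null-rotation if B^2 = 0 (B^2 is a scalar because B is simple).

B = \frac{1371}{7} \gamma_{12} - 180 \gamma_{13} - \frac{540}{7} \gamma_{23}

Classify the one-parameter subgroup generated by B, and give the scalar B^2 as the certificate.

B^2 term by term: the squares give (\frac{1371}{7})^2*(\gamma_{12})^2 + (-180)^2*(\gamma_{13})^2 + (-\frac{540}{7})^2*(\gamma_{23})^2 = \frac{1879641}{49}*(-1) + 32400*(+1) + \frac{291600}{49}*(+1) = -9 (each basis 2-blade squares to minus the product of its generators' squares); cross terms between blades sharing an index anticommute and cancel. So B^2 = -9.
Answer: rotation, certificate B^2 = -9. Note: conjugating B changes its blade decomposition but never the scalar B^2 = -9, whose sign settles the classification.
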